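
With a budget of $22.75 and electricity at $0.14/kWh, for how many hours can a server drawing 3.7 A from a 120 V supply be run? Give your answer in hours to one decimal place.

366.0 h

Power = 3.7 A × 120 V = 444 W = 0.444 kW
Energy available = $22.75 ÷ $0.14/kWh = 162.5 kWh
Hours = 162.5 kWh ÷ 0.444 kW = 366.0 h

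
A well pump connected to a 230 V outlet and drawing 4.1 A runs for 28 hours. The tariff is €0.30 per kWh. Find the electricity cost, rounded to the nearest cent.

€7.92

Power = 4.1 A × 230 V = 943 W = 0.943 kW
Energy = 0.943 kW × 28 h = 26.404 kWh
Cost = 26.404 kWh × €0.30/kWh = €7.92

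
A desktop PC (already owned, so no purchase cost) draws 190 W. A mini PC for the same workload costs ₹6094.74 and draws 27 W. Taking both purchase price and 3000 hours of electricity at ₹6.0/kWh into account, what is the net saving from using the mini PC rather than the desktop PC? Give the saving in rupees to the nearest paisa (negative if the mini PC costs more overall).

-₹3160.74

desktop PC: ₹0.00 + (190/1000) kW × 3000 h × ₹6.0 = ₹0.00 + ₹3420 = ₹3420
mini PC: ₹6094.74 + (27/1000) kW × 3000 h × ₹6.0 = ₹6094.74 + ₹486 = ₹6580.74
Saving = ₹3420 − ₹6580.74 = −₹3160.74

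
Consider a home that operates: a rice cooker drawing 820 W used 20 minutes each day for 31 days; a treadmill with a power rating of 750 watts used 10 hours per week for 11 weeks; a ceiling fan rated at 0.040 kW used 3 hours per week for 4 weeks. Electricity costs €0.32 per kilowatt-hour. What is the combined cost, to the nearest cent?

€29.27

rice cooker: Runtime = 20 min × 31 = 620 min = 10.333333… h
rice cooker: 0.82 kW × 10.333333… h = 8.473333… kWh
treadmill: Runtime = 10 h/week × 11 weeks = 110 h
treadmill: 0.75 kW × 110 h = 82.5 kWh
ceiling fan: Runtime = 3 h/week × 4 weeks = 12 h
ceiling fan: 0.04 kW × 12 h = 0.48 kWh
Total energy = 91.453333… kWh
Cost = 91.453333… × €0.32 = €29.27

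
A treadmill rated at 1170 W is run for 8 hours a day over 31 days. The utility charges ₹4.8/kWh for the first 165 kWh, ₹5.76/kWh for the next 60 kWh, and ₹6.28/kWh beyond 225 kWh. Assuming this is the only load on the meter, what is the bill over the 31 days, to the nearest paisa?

₹1546.80

Runtime = 8 h/day × 31 days = 248 h
Energy = 1.17 kW × 248 h = 290.16 kWh
Tier 1 (0–165 kWh): 165 × ₹4.8 = ₹792
Tier 2 (165–225 kWh): 60 × ₹5.76 = ₹345.6
Above 225 kWh: 65.16 × ₹6.28 = ₹409.2048
Bill = ₹1546.80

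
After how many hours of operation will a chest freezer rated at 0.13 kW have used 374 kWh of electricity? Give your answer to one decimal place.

Hours = 374 kWh ÷ 0.13 kW = 2876.9 h

2876.9 h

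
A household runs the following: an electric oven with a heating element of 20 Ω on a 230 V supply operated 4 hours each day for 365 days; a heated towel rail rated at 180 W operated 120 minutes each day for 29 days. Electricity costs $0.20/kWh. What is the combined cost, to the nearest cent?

$774.43

electric oven: Power = V²/R = 230²/20 = 2645 W = 2.645 kW
electric oven: Runtime = 4 h/day × 365 days = 1460 h
electric oven: 2.645 kW × 1460 h = 3861.7 kWh
heated towel rail: Runtime = 120 min × 29 = 3480 min = 58 h
heated towel rail: 0.18 kW × 58 h = 10.44 kWh
Total energy = 3872.14 kWh
Cost = 3872.14 × $0.20 = $774.43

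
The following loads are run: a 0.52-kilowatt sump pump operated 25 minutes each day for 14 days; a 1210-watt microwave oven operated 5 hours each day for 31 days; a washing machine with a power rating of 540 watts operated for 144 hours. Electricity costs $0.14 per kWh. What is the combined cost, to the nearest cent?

sump pump: Runtime = 25 min × 14 = 350 min = 5.833333… h
sump pump: 0.52 kW × 5.833333… h = 3.033333… kWh
microwave oven: Runtime = 5 h/day × 31 days = 155 h
microwave oven: 1.21 kW × 155 h = 187.55 kWh
washing machine: 0.54 kW × 144 h = 77.76 kWh
Total energy = 268.343333… kWh
Cost = 268.343333… × $0.14 = $37.57

$37.57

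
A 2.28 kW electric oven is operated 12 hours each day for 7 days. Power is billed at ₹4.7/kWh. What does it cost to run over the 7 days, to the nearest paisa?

₹900.14

Runtime = 12 h/day × 7 days = 84 h
Energy = 2.28 kW × 84 h = 191.52 kWh
Cost = 191.52 kWh × ₹4.7/kWh = ₹900.14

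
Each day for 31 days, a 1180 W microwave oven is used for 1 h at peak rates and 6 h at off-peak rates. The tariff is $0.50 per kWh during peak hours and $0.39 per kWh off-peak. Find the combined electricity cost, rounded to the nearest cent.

$103.89

Peak energy = 1.18 kW × 1 h × 31 = 36.58 kWh
Off-peak energy = 1.18 kW × 6 h × 31 = 219.48 kWh
Cost = 36.58 × $0.50 + 219.48 × $0.39 = $18.29 + $85.5972 = $103.89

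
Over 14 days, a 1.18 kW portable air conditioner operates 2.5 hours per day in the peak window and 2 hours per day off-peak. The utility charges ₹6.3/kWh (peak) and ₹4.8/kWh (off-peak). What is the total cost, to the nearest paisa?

₹418.78

Peak energy = 1.18 kW × 2.5 h × 14 = 41.3 kWh
Off-peak energy = 1.18 kW × 2 h × 14 = 33.04 kWh
Cost = 41.3 × ₹6.3 + 33.04 × ₹4.8 = ₹260.19 + ₹158.592 = ₹418.78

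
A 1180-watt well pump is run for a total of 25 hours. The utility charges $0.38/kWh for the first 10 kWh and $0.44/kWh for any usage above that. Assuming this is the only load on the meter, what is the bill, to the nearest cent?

$12.38

Energy = 1.18 kW × 25 h = 29.5 kWh
Tier 1 (0–10 kWh): 10 × $0.38 = $3.8
Above 10 kWh: 19.5 × $0.44 = $8.58
Bill = $12.38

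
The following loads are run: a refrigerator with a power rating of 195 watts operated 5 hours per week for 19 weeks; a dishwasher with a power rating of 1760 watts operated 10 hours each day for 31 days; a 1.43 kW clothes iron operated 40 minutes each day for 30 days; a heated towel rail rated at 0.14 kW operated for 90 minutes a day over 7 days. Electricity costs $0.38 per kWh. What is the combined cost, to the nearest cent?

refrigerator: Runtime = 5 h/week × 19 weeks = 95 h
refrigerator: 0.195 kW × 95 h = 18.525 kWh
dishwasher: Runtime = 10 h/day × 31 days = 310 h
dishwasher: 1.76 kW × 310 h = 545.6 kWh
clothes iron: Runtime = 40 min × 30 = 1200 min = 20 h
clothes iron: 1.43 kW × 20 h = 28.6 kWh
heated towel rail: Runtime = 90 min × 7 = 630 min = 10.5 h
heated towel rail: 0.14 kW × 10.5 h = 1.47 kWh
Total energy = 594.195 kWh
Cost = 594.195 × $0.38 = $225.79

$225.79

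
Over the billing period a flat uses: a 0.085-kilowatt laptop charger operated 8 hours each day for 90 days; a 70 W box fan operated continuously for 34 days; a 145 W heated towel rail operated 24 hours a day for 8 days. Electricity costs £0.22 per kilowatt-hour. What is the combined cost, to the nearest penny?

laptop charger: Runtime = 8 h/day × 90 days = 720 h
laptop charger: 0.085 kW × 720 h = 61.2 kWh
box fan: Runtime = 24 h × 34 = 816 h
box fan: 0.07 kW × 816 h = 57.12 kWh
heated towel rail: Runtime = 24 h × 8 = 192 h
heated towel rail: 0.145 kW × 192 h = 27.84 kWh
Total energy = 146.16 kWh
Cost = 146.16 × £0.22 = £32.16

£32.16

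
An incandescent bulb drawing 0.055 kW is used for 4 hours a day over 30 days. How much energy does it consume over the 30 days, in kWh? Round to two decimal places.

6.60 kWh

Runtime = 4 h/day × 30 days = 120 h
Energy = 0.055 kW × 120 h = 6.6 kWh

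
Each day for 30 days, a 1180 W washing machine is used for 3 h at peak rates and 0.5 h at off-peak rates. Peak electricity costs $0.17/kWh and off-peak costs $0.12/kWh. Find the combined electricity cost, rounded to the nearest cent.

$20.18

Peak energy = 1.18 kW × 3 h × 30 = 106.2 kWh
Off-peak energy = 1.18 kW × 0.5 h × 30 = 17.7 kWh
Cost = 106.2 × $0.17 + 17.7 × $0.12 = $18.054 + $2.124 = $20.18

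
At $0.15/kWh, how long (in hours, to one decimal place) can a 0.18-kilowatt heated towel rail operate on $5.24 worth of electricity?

Energy available = $5.24 ÷ $0.15/kWh = 34.9333 kWh
Hours = 34.9333 kWh ÷ 0.18 kW = 194.1 h

194.1 h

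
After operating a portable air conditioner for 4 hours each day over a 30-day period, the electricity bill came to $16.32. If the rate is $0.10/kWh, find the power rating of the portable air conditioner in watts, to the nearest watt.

Energy = $16.32 ÷ $0.10/kWh = 163.2 kWh
Runtime = 4 h/day × 30 days = 120 h
Power = 163.2 kWh ÷ 120 h = 1.36 kW = 1360 W

1360 W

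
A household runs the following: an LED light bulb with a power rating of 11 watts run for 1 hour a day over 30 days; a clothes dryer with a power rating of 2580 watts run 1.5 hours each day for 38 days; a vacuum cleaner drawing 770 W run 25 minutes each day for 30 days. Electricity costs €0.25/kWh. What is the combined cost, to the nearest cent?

LED light bulb: Runtime = 1 h/day × 30 days = 30 h
LED light bulb: 0.011 kW × 30 h = 0.33 kWh
clothes dryer: Runtime = 1.5 h/day × 38 days = 57 h
clothes dryer: 2.58 kW × 57 h = 147.06 kWh
vacuum cleaner: Runtime = 25 min × 30 = 750 min = 12.5 h
vacuum cleaner: 0.77 kW × 12.5 h = 9.625 kWh
Total energy = 157.015 kWh
Cost = 157.015 × €0.25 = €39.25

€39.25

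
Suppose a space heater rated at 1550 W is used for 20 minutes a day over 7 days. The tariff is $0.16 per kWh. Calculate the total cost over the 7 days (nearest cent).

Runtime = 20 min × 7 = 140 min = 2.333333… h
Energy = 1.55 kW × 2.333333… h = 3.616666… kWh
Cost = 3.616666… kWh × $0.16/kWh = $0.58

$0.58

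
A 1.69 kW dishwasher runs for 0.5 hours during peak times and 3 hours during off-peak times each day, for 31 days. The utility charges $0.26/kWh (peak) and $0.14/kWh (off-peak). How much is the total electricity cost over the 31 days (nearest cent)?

Peak energy = 1.69 kW × 0.5 h × 31 = 26.195 kWh
Off-peak energy = 1.69 kW × 3 h × 31 = 157.17 kWh
Cost = 26.195 × $0.26 + 157.17 × $0.14 = $6.8107 + $22.0038 = $28.81

$28.81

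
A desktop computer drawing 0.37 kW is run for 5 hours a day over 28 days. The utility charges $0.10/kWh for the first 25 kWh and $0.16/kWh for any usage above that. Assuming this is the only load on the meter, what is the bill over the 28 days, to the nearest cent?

Runtime = 5 h/day × 28 days = 140 h
Energy = 0.37 kW × 140 h = 51.8 kWh
Tier 1 (0–25 kWh): 25 × $0.10 = $2.5
Above 25 kWh: 26.8 × $0.16 = $4.288
Bill = $6.79

$6.79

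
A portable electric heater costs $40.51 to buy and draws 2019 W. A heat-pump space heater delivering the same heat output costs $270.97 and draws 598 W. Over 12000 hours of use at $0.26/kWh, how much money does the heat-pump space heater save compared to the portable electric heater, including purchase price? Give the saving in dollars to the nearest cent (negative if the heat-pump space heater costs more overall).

portable electric heater: $40.51 + (2019/1000) kW × 12000 h × $0.26 = $40.51 + $6299.28 = $6339.79
heat-pump space heater: $270.97 + (598/1000) kW × 12000 h × $0.26 = $270.97 + $1865.76 = $2136.73
Saving = $6339.79 − $2136.73 = $4203.06

$4203.06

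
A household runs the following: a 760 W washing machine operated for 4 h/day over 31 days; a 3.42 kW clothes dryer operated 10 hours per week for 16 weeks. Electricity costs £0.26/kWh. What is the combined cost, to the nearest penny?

washing machine: Runtime = 4 h/day × 31 days = 124 h
washing machine: 0.76 kW × 124 h = 94.24 kWh
clothes dryer: Runtime = 10 h/week × 16 weeks = 160 h
clothes dryer: 3.42 kW × 160 h = 547.2 kWh
Total energy = 641.44 kWh
Cost = 641.44 × £0.26 = £166.77

£166.77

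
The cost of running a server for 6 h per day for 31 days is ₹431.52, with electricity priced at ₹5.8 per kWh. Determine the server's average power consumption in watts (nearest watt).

400 W

Energy = ₹431.52 ÷ ₹5.8/kWh = 74.4 kWh
Runtime = 6 h/day × 31 days = 186 h
Power = 74.4 kWh ÷ 186 h = 0.4 kW = 400 W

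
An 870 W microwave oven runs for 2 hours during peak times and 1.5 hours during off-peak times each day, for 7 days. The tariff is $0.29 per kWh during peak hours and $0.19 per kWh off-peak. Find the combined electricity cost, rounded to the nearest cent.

Peak energy = 0.87 kW × 2 h × 7 = 12.18 kWh
Off-peak energy = 0.87 kW × 1.5 h × 7 = 9.135 kWh
Cost = 12.18 × $0.29 + 9.135 × $0.19 = $3.5322 + $1.73565 = $5.27

$5.27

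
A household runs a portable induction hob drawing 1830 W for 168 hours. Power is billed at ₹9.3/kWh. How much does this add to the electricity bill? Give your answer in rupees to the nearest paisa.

₹2859.19

Energy = 1.83 kW × 168 h = 307.44 kWh
Cost = 307.44 kWh × ₹9.3/kWh = ₹2859.19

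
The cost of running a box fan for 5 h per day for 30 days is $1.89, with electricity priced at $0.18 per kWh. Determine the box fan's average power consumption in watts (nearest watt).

Energy = $1.89 ÷ $0.18/kWh = 10.5 kWh
Runtime = 5 h/day × 30 days = 150 h
Power = 10.5 kWh ÷ 150 h = 0.07 kW = 70 W

70 W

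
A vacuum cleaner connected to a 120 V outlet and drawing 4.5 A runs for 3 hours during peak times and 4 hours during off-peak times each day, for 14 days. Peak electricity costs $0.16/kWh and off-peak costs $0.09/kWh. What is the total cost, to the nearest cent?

$6.35

Power = 4.5 A × 120 V = 540 W = 0.54 kW
Peak energy = 0.54 kW × 3 h × 14 = 22.68 kWh
Off-peak energy = 0.54 kW × 4 h × 14 = 30.24 kWh
Cost = 22.68 × $0.16 + 30.24 × $0.09 = $3.6288 + $2.7216 = $6.35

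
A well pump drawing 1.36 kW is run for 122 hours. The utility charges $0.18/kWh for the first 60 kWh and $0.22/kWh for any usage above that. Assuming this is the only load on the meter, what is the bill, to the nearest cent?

$34.10

Energy = 1.36 kW × 122 h = 165.92 kWh
Tier 1 (0–60 kWh): 60 × $0.18 = $10.8
Above 60 kWh: 105.92 × $0.22 = $23.3024
Bill = $34.10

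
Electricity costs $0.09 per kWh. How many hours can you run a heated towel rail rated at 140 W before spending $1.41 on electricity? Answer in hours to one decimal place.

Energy available = $1.41 ÷ $0.09/kWh = 15.6667 kWh
Hours = 15.6667 kWh ÷ 0.14 kW = 111.9 h

111.9 h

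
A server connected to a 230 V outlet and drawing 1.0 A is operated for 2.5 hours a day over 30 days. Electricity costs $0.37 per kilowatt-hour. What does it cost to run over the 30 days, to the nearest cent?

Power = 1.0 A × 230 V = 230 W = 0.23 kW
Runtime = 2.5 h/day × 30 days = 75 h
Energy = 0.23 kW × 75 h = 17.25 kWh
Cost = 17.25 kWh × $0.37/kWh = $6.38

$6.38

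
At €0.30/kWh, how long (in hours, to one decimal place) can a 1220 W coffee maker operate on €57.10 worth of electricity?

Energy available = €57.10 ÷ €0.30/kWh = 190.3333 kWh
Hours = 190.3333 kWh ÷ 1.22 kW = 156.0 h

156.0 h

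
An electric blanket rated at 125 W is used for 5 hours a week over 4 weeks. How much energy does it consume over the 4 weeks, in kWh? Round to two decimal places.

Runtime = 5 h/week × 4 weeks = 20 h
Energy = 0.125 kW × 20 h = 2.5 kWh

2.50 kWh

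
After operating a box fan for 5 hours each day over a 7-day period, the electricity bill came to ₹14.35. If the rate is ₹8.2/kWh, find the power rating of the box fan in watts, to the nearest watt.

50 W

Energy = ₹14.35 ÷ ₹8.2/kWh = 1.75 kWh
Runtime = 5 h/day × 7 days = 35 h
Power = 1.75 kWh ÷ 35 h = 0.05 kW = 50 W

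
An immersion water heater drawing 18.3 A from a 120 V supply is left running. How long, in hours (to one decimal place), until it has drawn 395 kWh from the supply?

179.9 h

Power = 18.3 A × 120 V = 2196 W = 2.196 kW
Hours = 395 kWh ÷ 2.196 kW = 179.9 h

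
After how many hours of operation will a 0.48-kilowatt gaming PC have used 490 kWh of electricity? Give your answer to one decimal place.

Hours = 490 kWh ÷ 0.48 kW = 1020.8 h

1020.8 h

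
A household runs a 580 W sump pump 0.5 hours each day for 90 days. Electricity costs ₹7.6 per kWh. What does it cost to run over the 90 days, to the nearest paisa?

₹198.36

Runtime = 0.5 h/day × 90 days = 45 h
Energy = 0.58 kW × 45 h = 26.1 kWh
Cost = 26.1 kWh × ₹7.6/kWh = ₹198.36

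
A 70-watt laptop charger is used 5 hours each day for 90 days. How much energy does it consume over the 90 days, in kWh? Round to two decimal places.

Runtime = 5 h/day × 90 days = 450 h
Energy = 0.07 kW × 450 h = 31.5 kWh

31.50 kWh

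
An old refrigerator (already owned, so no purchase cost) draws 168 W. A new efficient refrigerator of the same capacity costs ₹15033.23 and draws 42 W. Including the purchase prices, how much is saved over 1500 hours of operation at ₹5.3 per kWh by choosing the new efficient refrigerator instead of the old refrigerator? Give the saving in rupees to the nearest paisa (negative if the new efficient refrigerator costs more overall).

old refrigerator: ₹0.00 + (168/1000) kW × 1500 h × ₹5.3 = ₹0.00 + ₹1335.6 = ₹1335.6
new efficient refrigerator: ₹15033.23 + (42/1000) kW × 1500 h × ₹5.3 = ₹15033.23 + ₹333.9 = ₹15367.13
Saving = ₹1335.6 − ₹15367.13 = −₹14031.53

-₹14031.53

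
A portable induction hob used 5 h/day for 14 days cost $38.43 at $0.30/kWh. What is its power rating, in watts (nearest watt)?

1830 W

Energy = $38.43 ÷ $0.30/kWh = 128.1 kWh
Runtime = 5 h/day × 14 days = 70 h
Power = 128.1 kWh ÷ 70 h = 1.83 kW = 1830 W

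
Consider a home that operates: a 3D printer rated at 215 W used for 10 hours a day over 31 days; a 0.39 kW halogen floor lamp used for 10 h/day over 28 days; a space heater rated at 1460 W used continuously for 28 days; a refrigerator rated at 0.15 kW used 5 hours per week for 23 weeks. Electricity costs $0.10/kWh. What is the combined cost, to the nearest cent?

3D printer: Runtime = 10 h/day × 31 days = 310 h
3D printer: 0.215 kW × 310 h = 66.65 kWh
halogen floor lamp: Runtime = 10 h/day × 28 days = 280 h
halogen floor lamp: 0.39 kW × 280 h = 109.2 kWh
space heater: Runtime = 24 h × 28 = 672 h
space heater: 1.46 kW × 672 h = 981.12 kWh
refrigerator: Runtime = 5 h/week × 23 weeks = 115 h
refrigerator: 0.15 kW × 115 h = 17.25 kWh
Total energy = 1174.22 kWh
Cost = 1174.22 × $0.10 = $117.42

$117.42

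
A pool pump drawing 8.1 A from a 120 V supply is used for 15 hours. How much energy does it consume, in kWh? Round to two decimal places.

Power = 8.1 A × 120 V = 972 W = 0.972 kW
Energy = 0.972 kW × 15 h = 14.58 kWh

14.58 kWh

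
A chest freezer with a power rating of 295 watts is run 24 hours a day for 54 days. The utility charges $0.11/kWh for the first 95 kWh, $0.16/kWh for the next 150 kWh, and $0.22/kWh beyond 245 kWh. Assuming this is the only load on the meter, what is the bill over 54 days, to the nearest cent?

Runtime = 24 h × 54 = 1296 h
Energy = 0.295 kW × 1296 h = 382.32 kWh
Tier 1 (0–95 kWh): 95 × $0.11 = $10.45
Tier 2 (95–245 kWh): 150 × $0.16 = $24
Above 245 kWh: 137.32 × $0.22 = $30.2104
Bill = $64.66

$64.66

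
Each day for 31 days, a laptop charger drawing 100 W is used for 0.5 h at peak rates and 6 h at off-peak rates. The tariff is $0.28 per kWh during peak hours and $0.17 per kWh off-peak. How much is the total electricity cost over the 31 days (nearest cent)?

Peak energy = 0.1 kW × 0.5 h × 31 = 1.55 kWh
Off-peak energy = 0.1 kW × 6 h × 31 = 18.6 kWh
Cost = 1.55 × $0.28 + 18.6 × $0.17 = $0.434 + $3.162 = $3.60

$3.60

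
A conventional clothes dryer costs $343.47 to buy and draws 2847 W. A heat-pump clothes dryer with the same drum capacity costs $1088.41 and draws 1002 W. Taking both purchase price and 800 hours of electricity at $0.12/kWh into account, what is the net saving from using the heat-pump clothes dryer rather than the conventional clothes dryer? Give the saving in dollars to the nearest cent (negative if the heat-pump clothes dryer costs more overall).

conventional clothes dryer: $343.47 + (2847/1000) kW × 800 h × $0.12 = $343.47 + $273.312 = $616.782
heat-pump clothes dryer: $1088.41 + (1002/1000) kW × 800 h × $0.12 = $1088.41 + $96.192 = $1184.602
Saving = $616.782 − $1184.602 = −$567.82

-$567.82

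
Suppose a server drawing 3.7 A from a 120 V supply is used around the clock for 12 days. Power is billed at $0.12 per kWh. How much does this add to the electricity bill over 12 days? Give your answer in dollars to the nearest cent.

$15.34

Power = 3.7 A × 120 V = 444 W = 0.444 kW
Runtime = 24 h × 12 = 288 h
Energy = 0.444 kW × 288 h = 127.872 kWh
Cost = 127.872 kWh × $0.12/kWh = $15.34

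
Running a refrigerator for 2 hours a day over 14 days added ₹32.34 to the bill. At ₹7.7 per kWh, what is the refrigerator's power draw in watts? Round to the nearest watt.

Energy = ₹32.34 ÷ ₹7.7/kWh = 4.2 kWh
Runtime = 2 h/day × 14 days = 28 h
Power = 4.2 kWh ÷ 28 h = 0.15 kW = 150 W

150 W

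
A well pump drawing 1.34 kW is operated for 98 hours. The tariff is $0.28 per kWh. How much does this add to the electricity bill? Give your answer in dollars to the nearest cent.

Energy = 1.34 kW × 98 h = 131.32 kWh
Cost = 131.32 kWh × $0.28/kWh = $36.77

$36.77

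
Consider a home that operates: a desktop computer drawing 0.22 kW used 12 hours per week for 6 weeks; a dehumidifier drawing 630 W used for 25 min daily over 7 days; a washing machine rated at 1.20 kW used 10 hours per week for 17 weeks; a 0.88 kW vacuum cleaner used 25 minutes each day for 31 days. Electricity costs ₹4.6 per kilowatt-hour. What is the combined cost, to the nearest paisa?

desktop computer: Runtime = 12 h/week × 6 weeks = 72 h
desktop computer: 0.22 kW × 72 h = 15.84 kWh
dehumidifier: Runtime = 25 min × 7 = 175 min = 2.916666… h
dehumidifier: 0.63 kW × 2.916666… h = 1.8375 kWh
washing machine: Runtime = 10 h/week × 17 weeks = 170 h
washing machine: 1.2 kW × 170 h = 204 kWh
vacuum cleaner: Runtime = 25 min × 31 = 775 min = 12.916666… h
vacuum cleaner: 0.88 kW × 12.916666… h = 11.366666… kWh
Total energy = 233.044166… kWh
Cost = 233.044166… × ₹4.6 = ₹1072.00

₹1072.00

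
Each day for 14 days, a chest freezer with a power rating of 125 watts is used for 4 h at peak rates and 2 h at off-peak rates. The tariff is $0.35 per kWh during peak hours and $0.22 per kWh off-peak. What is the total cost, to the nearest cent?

$3.22

Peak energy = 0.125 kW × 4 h × 14 = 7 kWh
Off-peak energy = 0.125 kW × 2 h × 14 = 3.5 kWh
Cost = 7 × $0.35 + 3.5 × $0.22 = $2.45 + $0.77 = $3.22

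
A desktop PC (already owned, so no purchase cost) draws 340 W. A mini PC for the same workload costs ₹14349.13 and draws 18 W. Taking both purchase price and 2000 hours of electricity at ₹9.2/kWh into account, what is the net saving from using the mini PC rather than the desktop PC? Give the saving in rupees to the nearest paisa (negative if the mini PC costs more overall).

desktop PC: ₹0.00 + (340/1000) kW × 2000 h × ₹9.2 = ₹0.00 + ₹6256 = ₹6256
mini PC: ₹14349.13 + (18/1000) kW × 2000 h × ₹9.2 = ₹14349.13 + ₹331.2 = ₹14680.33
Saving = ₹6256 − ₹14680.33 = −₹8424.33

-₹8424.33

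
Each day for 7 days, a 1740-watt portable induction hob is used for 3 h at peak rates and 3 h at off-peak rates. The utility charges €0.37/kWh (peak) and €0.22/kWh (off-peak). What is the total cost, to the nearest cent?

Peak energy = 1.74 kW × 3 h × 7 = 36.54 kWh
Off-peak energy = 1.74 kW × 3 h × 7 = 36.54 kWh
Cost = 36.54 × €0.37 + 36.54 × €0.22 = €13.5198 + €8.0388 = €21.56

€21.56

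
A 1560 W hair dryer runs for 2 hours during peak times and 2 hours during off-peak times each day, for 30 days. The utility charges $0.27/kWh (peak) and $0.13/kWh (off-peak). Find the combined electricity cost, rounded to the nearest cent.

$37.44

Peak energy = 1.56 kW × 2 h × 30 = 93.6 kWh
Off-peak energy = 1.56 kW × 2 h × 30 = 93.6 kWh
Cost = 93.6 × $0.27 + 93.6 × $0.13 = $25.272 + $12.168 = $37.44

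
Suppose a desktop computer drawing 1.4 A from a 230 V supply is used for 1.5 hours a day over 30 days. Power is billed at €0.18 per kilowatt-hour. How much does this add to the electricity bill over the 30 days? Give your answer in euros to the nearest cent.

€2.61

Power = 1.4 A × 230 V = 322 W = 0.322 kW
Runtime = 1.5 h/day × 30 days = 45 h
Energy = 0.322 kW × 45 h = 14.49 kWh
Cost = 14.49 kWh × €0.18/kWh = €2.61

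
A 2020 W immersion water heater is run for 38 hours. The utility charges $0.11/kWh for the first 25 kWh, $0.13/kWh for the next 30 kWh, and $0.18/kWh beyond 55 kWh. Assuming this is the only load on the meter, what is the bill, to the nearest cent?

Energy = 2.02 kW × 38 h = 76.76 kWh
Tier 1 (0–25 kWh): 25 × $0.11 = $2.75
Tier 2 (25–55 kWh): 30 × $0.13 = $3.9
Above 55 kWh: 21.76 × $0.18 = $3.9168
Bill = $10.57

$10.57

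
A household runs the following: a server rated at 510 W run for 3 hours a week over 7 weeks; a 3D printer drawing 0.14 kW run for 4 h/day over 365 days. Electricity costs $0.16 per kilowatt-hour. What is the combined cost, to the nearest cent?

server: Runtime = 3 h/week × 7 weeks = 21 h
server: 0.51 kW × 21 h = 10.71 kWh
3D printer: Runtime = 4 h/day × 365 days = 1460 h
3D printer: 0.14 kW × 1460 h = 204.4 kWh
Total energy = 215.11 kWh
Cost = 215.11 × $0.16 = $34.42

$34.42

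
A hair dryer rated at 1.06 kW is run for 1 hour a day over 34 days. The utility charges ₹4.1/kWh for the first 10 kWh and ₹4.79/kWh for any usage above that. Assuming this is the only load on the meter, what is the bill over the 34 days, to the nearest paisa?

₹165.73

Runtime = 1 h/day × 34 days = 34 h
Energy = 1.06 kW × 34 h = 36.04 kWh
Tier 1 (0–10 kWh): 10 × ₹4.1 = ₹41
Above 10 kWh: 26.04 × ₹4.79 = ₹124.7316
Bill = ₹165.73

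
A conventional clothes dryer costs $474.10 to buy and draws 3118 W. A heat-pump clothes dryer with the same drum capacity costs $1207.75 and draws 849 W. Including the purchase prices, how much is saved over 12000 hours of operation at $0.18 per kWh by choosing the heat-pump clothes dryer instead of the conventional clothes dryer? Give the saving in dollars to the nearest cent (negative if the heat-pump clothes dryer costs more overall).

$4167.39

conventional clothes dryer: $474.10 + (3118/1000) kW × 12000 h × $0.18 = $474.10 + $6734.88 = $7208.98
heat-pump clothes dryer: $1207.75 + (849/1000) kW × 12000 h × $0.18 = $1207.75 + $1833.84 = $3041.59
Saving = $7208.98 − $3041.59 = $4167.39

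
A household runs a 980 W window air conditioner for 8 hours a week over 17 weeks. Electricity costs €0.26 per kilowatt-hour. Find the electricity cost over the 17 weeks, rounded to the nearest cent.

€34.65

Runtime = 8 h/week × 17 weeks = 136 h
Energy = 0.98 kW × 136 h = 133.28 kWh
Cost = 133.28 kWh × €0.26/kWh = €34.65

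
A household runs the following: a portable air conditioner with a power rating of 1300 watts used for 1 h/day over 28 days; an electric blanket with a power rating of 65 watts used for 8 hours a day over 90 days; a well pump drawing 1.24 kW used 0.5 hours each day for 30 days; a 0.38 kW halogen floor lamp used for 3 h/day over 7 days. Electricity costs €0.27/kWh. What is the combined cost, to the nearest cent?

€29.64

portable air conditioner: Runtime = 1 h/day × 28 days = 28 h
portable air conditioner: 1.3 kW × 28 h = 36.4 kWh
electric blanket: Runtime = 8 h/day × 90 days = 720 h
electric blanket: 0.065 kW × 720 h = 46.8 kWh
well pump: Runtime = 0.5 h/day × 30 days = 15 h
well pump: 1.24 kW × 15 h = 18.6 kWh
halogen floor lamp: Runtime = 3 h/day × 7 days = 21 h
halogen floor lamp: 0.38 kW × 21 h = 7.98 kWh
Total energy = 109.78 kWh
Cost = 109.78 × €0.27 = €29.64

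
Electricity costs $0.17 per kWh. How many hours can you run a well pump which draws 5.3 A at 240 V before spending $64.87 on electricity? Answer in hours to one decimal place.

300.0 h

Power = 5.3 A × 240 V = 1272 W = 1.272 kW
Energy available = $64.87 ÷ $0.17/kWh = 381.5882 kWh
Hours = 381.5882 kWh ÷ 1.272 kW = 300.0 h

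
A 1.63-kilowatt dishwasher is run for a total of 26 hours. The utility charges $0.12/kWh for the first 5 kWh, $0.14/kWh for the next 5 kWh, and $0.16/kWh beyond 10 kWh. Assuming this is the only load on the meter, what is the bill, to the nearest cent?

$6.48

Energy = 1.63 kW × 26 h = 42.38 kWh
Tier 1 (0–5 kWh): 5 × $0.12 = $0.6
Tier 2 (5–10 kWh): 5 × $0.14 = $0.7
Above 10 kWh: 32.38 × $0.16 = $5.1808
Bill = $6.48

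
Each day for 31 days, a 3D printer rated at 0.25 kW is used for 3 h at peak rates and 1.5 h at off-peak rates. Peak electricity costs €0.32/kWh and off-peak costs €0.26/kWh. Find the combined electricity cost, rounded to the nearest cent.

€10.46

Peak energy = 0.25 kW × 3 h × 31 = 23.25 kWh
Off-peak energy = 0.25 kW × 1.5 h × 31 = 11.625 kWh
Cost = 23.25 × €0.32 + 11.625 × €0.26 = €7.44 + €3.0225 = €10.46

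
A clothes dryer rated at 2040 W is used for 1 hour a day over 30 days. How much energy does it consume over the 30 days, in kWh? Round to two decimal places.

Runtime = 1 h/day × 30 days = 30 h
Energy = 2.04 kW × 30 h = 61.2 kWh

61.20 kWh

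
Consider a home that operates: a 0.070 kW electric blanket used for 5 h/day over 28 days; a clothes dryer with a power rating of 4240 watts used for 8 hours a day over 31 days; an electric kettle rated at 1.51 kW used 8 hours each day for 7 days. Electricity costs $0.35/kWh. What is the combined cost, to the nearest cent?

electric blanket: Runtime = 5 h/day × 28 days = 140 h
electric blanket: 0.07 kW × 140 h = 9.8 kWh
clothes dryer: Runtime = 8 h/day × 31 days = 248 h
clothes dryer: 4.24 kW × 248 h = 1051.52 kWh
electric kettle: Runtime = 8 h/day × 7 days = 56 h
electric kettle: 1.51 kW × 56 h = 84.56 kWh
Total energy = 1145.88 kWh
Cost = 1145.88 × $0.35 = $401.06

$401.06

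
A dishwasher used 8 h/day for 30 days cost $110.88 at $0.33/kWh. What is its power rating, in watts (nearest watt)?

1400 W

Energy = $110.88 ÷ $0.33/kWh = 336 kWh
Runtime = 8 h/day × 30 days = 240 h
Power = 336 kWh ÷ 240 h = 1.4 kW = 1400 W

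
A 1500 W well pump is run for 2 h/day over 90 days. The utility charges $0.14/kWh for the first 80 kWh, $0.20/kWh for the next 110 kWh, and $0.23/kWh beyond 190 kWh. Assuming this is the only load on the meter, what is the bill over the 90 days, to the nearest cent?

Runtime = 2 h/day × 90 days = 180 h
Energy = 1.5 kW × 180 h = 270 kWh
Tier 1 (0–80 kWh): 80 × $0.14 = $11.2
Tier 2 (80–190 kWh): 110 × $0.20 = $22
Above 190 kWh: 80 × $0.23 = $18.4
Bill = $51.60

$51.60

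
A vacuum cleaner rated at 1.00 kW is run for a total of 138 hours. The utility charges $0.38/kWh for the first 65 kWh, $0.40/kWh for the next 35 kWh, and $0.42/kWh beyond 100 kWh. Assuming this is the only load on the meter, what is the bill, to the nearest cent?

$54.66

Energy = 1 kW × 138 h = 138 kWh
Tier 1 (0–65 kWh): 65 × $0.38 = $24.7
Tier 2 (65–100 kWh): 35 × $0.40 = $14
Above 100 kWh: 38 × $0.42 = $15.96
Bill = $54.66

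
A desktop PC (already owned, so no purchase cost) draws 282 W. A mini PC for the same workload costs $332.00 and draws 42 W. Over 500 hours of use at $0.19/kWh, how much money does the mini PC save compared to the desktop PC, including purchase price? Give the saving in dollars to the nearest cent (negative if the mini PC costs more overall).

desktop PC: $0.00 + (282/1000) kW × 500 h × $0.19 = $0.00 + $26.79 = $26.79
mini PC: $332.00 + (42/1000) kW × 500 h × $0.19 = $332.00 + $3.99 = $335.99
Saving = $26.79 − $335.99 = −$309.2

-$309.20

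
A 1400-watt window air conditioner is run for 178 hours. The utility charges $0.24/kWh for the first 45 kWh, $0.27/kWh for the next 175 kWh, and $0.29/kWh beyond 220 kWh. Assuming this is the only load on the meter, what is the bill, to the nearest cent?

Energy = 1.4 kW × 178 h = 249.2 kWh
Tier 1 (0–45 kWh): 45 × $0.24 = $10.8
Tier 2 (45–220 kWh): 175 × $0.27 = $47.25
Above 220 kWh: 29.2 × $0.29 = $8.468
Bill = $66.52

$66.52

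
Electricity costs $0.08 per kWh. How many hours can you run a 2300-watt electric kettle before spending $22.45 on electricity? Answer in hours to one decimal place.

122.0 h

Energy available = $22.45 ÷ $0.08/kWh = 280.625 kWh
Hours = 280.625 kWh ÷ 2.3 kW = 122.0 h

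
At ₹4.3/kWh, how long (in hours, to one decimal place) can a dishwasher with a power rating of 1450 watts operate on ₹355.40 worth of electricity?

Energy available = ₹355.40 ÷ ₹4.3/kWh = 82.6512 kWh
Hours = 82.6512 kWh ÷ 1.45 kW = 57.0 h

57.0 h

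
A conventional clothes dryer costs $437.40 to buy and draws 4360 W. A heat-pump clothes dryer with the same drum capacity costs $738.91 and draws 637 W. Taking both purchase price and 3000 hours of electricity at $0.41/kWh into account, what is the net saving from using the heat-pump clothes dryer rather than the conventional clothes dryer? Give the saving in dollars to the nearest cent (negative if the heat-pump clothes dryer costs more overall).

conventional clothes dryer: $437.40 + (4360/1000) kW × 3000 h × $0.41 = $437.40 + $5362.8 = $5800.2
heat-pump clothes dryer: $738.91 + (637/1000) kW × 3000 h × $0.41 = $738.91 + $783.51 = $1522.42
Saving = $5800.2 − $1522.42 = $4277.78

$4277.78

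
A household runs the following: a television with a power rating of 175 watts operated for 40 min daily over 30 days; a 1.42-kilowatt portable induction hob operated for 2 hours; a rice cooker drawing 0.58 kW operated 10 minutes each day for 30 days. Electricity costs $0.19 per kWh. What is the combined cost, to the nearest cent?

$1.76

television: Runtime = 40 min × 30 = 1200 min = 20 h
television: 0.175 kW × 20 h = 3.5 kWh
portable induction hob: 1.42 kW × 2 h = 2.84 kWh
rice cooker: Runtime = 10 min × 30 = 300 min = 5 h
rice cooker: 0.58 kW × 5 h = 2.9 kWh
Total energy = 9.24 kWh
Cost = 9.24 × $0.19 = $1.76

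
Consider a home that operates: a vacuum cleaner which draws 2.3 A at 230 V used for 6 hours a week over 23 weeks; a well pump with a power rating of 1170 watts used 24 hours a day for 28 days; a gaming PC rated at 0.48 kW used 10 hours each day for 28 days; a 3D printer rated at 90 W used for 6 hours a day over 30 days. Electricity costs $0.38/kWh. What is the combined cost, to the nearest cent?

$383.74

vacuum cleaner: Power = 2.3 A × 230 V = 529 W = 0.529 kW
vacuum cleaner: Runtime = 6 h/week × 23 weeks = 138 h
vacuum cleaner: 0.529 kW × 138 h = 73.002 kWh
well pump: Runtime = 24 h × 28 = 672 h
well pump: 1.17 kW × 672 h = 786.24 kWh
gaming PC: Runtime = 10 h/day × 28 days = 280 h
gaming PC: 0.48 kW × 280 h = 134.4 kWh
3D printer: Runtime = 6 h/day × 30 days = 180 h
3D printer: 0.09 kW × 180 h = 16.2 kWh
Total energy = 1009.842 kWh
Cost = 1009.842 × $0.38 = $383.74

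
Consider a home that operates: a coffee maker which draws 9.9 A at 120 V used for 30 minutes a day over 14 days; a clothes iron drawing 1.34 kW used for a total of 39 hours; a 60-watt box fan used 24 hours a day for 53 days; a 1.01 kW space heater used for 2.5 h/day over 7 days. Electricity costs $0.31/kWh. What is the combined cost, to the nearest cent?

coffee maker: Power = 9.9 A × 120 V = 1188 W = 1.188 kW
coffee maker: Runtime = 30 min × 14 = 420 min = 7 h
coffee maker: 1.188 kW × 7 h = 8.316 kWh
clothes iron: 1.34 kW × 39 h = 52.26 kWh
box fan: Runtime = 24 h × 53 = 1272 h
box fan: 0.06 kW × 1272 h = 76.32 kWh
space heater: Runtime = 2.5 h/day × 7 days = 17.5 h
space heater: 1.01 kW × 17.5 h = 17.675 kWh
Total energy = 154.571 kWh
Cost = 154.571 × $0.31 = $47.92

$47.92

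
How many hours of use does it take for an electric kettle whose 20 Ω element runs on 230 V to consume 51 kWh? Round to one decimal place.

Power = V²/R = 230²/20 = 2645 W = 2.645 kW
Hours = 51 kWh ÷ 2.645 kW = 19.3 h

19.3 h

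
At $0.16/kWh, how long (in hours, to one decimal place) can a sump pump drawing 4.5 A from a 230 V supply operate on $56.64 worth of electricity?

Power = 4.5 A × 230 V = 1035 W = 1.035 kW
Energy available = $56.64 ÷ $0.16/kWh = 354 kWh
Hours = 354 kWh ÷ 1.035 kW = 342.0 h

342.0 h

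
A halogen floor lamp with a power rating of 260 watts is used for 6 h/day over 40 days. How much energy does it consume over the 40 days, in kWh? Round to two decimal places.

62.40 kWh

Runtime = 6 h/day × 40 days = 240 h
Energy = 0.26 kW × 240 h = 62.4 kWh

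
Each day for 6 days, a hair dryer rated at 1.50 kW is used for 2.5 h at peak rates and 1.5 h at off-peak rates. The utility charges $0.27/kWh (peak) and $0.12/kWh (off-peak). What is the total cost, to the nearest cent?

Peak energy = 1.5 kW × 2.5 h × 6 = 22.5 kWh
Off-peak energy = 1.5 kW × 1.5 h × 6 = 13.5 kWh
Cost = 22.5 × $0.27 + 13.5 × $0.12 = $6.075 + $1.62 = $7.70

$7.70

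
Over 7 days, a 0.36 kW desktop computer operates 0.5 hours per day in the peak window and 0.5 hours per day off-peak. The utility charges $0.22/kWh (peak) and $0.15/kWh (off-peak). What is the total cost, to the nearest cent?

$0.47

Peak energy = 0.36 kW × 0.5 h × 7 = 1.26 kWh
Off-peak energy = 0.36 kW × 0.5 h × 7 = 1.26 kWh
Cost = 1.26 × $0.22 + 1.26 × $0.15 = $0.2772 + $0.189 = $0.47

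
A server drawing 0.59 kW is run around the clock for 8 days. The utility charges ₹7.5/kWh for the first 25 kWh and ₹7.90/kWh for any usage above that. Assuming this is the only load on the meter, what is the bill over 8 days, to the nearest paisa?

Runtime = 24 h × 8 = 192 h
Energy = 0.59 kW × 192 h = 113.28 kWh
Tier 1 (0–25 kWh): 25 × ₹7.5 = ₹187.5
Above 25 kWh: 88.28 × ₹7.90 = ₹697.412
Bill = ₹884.91

₹884.91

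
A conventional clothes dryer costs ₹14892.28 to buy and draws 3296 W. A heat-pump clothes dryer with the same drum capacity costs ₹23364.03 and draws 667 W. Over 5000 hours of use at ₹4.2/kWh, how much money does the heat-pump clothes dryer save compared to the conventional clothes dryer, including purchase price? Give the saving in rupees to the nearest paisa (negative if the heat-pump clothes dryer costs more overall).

conventional clothes dryer: ₹14892.28 + (3296/1000) kW × 5000 h × ₹4.2 = ₹14892.28 + ₹69216 = ₹84108.28
heat-pump clothes dryer: ₹23364.03 + (667/1000) kW × 5000 h × ₹4.2 = ₹23364.03 + ₹14007 = ₹37371.03
Saving = ₹84108.28 − ₹37371.03 = ₹46737.25

₹46737.25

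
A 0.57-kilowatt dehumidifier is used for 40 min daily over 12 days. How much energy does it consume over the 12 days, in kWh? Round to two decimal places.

4.56 kWh

Runtime = 40 min × 12 = 480 min = 8 h
Energy = 0.57 kW × 8 h = 4.56 kWh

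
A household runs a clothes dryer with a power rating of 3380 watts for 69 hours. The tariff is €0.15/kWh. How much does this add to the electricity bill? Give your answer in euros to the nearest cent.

Energy = 3.38 kW × 69 h = 233.22 kWh
Cost = 233.22 kWh × €0.15/kWh = €34.98

€34.98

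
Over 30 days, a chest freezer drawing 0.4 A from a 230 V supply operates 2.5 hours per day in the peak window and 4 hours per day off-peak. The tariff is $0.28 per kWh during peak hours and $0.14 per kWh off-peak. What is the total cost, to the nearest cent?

$3.48

Power = 0.4 A × 230 V = 92 W = 0.092 kW
Peak energy = 0.092 kW × 2.5 h × 30 = 6.9 kWh
Off-peak energy = 0.092 kW × 4 h × 30 = 11.04 kWh
Cost = 6.9 × $0.28 + 11.04 × $0.14 = $1.932 + $1.5456 = $3.48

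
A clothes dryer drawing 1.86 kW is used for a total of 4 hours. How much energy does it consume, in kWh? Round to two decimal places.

7.44 kWh

Energy = 1.86 kW × 4 h = 7.44 kWh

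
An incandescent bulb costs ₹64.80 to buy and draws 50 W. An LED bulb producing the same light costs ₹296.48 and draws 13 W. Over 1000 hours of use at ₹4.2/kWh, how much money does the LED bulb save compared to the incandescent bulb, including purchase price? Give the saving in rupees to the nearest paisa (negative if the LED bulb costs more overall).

-₹76.28

incandescent bulb: ₹64.80 + (50/1000) kW × 1000 h × ₹4.2 = ₹64.80 + ₹210 = ₹274.8
LED bulb: ₹296.48 + (13/1000) kW × 1000 h × ₹4.2 = ₹296.48 + ₹54.6 = ₹351.08
Saving = ₹274.8 − ₹351.08 = −₹76.28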